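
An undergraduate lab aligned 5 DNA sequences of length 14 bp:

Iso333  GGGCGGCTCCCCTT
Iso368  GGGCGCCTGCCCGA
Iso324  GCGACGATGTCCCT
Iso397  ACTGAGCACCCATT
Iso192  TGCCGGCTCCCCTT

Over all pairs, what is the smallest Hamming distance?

Pairwise Hamming distances:
  Iso333 vs Iso368: 4
  Iso333 vs Iso324: 7
  Iso333 vs Iso397: 7
  Iso333 vs Iso192: 2
  Iso368 vs Iso324: 8
  Iso368 vs Iso397: 11
  Iso368 vs Iso192: 6
  Iso324 vs Iso397: 10
  Iso324 vs Iso192: 9
  Iso397 vs Iso192: 7
The smallest is 2, between Iso333 and Iso192.

2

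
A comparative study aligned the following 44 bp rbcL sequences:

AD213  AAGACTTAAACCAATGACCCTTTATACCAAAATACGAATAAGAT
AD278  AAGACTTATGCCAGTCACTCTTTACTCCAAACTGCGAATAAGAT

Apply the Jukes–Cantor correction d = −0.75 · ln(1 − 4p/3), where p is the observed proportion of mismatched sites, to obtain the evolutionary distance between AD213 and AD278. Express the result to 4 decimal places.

0.2388

The sequences differ at positions 9 (A/T), 10 (A/G), 14 (A/G), 16 (G/C), 19 (C/T), 25 (T/C), 26 (A/T), 32 (A/C), 34 (A/G).
p = 9/44 = 0.204545.
d = −0.75 · ln(1 − (4/3)·0.204545) = −0.75 · ln(0.727273) = −0.75 · (-0.318453) = 0.2388.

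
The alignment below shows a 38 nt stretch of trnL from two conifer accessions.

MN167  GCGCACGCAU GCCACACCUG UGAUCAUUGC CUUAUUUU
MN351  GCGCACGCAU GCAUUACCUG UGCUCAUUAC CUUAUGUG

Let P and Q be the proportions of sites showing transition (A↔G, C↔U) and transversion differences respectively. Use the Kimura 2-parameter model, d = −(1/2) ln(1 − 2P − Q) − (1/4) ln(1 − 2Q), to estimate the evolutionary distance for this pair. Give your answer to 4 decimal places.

Differing sites — 13:C/A (Tv); 14:A/U (Tv); 15:C/U (Ti); 23:A/C (Tv); 29:G/A (Ti); 36:U/G (Tv); 38:U/G (Tv).
Of the 7 differences, 2 transitions and 5 transversions over 38 sites: P = 2/38 = 0.052632, Q = 5/38 = 0.131579.
d = −0.5·ln(0.763157) − 0.25·ln(0.736842) = −0.5·(-0.270292) − 0.25·(-0.305382) = 0.2115.

0.2115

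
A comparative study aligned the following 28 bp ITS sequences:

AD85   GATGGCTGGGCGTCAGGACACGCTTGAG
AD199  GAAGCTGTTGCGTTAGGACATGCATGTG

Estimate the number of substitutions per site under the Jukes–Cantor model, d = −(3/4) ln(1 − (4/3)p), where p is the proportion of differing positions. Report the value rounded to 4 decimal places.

Mismatches occur at site 3 (T↔A), site 5 (G↔C), site 6 (C↔T), site 7 (T↔G), site 8 (G↔T), site 9 (G↔T), site 14 (C↔T), site 21 (C↔T), site 24 (T↔A), site 27 (A↔T).
p = 10/28 = 0.357143.
d = −0.75 · ln(1 − (4/3)·0.357143) = −0.75 · ln(0.523809) = −0.75 · (-0.646628) = 0.4850.

0.4850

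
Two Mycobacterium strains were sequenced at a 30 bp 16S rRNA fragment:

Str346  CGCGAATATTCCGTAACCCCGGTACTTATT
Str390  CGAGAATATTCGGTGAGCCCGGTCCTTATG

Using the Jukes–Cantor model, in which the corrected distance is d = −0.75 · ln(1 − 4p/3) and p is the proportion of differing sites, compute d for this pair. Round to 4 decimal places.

The sequences differ at positions 3 (C/A), 12 (C/G), 15 (A/G), 17 (C/G), 24 (A/C), 30 (T/G).
p = 6/30 = 0.200000.
d = −0.75 · ln(1 − (4/3)·0.200000) = −0.75 · ln(0.733333) = −0.75 · (-0.310155) = 0.2326.

0.2326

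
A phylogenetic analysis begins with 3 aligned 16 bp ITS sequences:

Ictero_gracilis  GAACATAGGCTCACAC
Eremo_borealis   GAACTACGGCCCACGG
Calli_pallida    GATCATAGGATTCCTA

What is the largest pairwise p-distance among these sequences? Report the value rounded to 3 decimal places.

Pairwise Hamming distances:
  Ictero_gracilis vs Eremo_borealis: 6
  Ictero_gracilis vs Calli_pallida: 6
  Eremo_borealis vs Calli_pallida: 10
The largest is 10 mismatches, between Eremo_borealis and Calli_pallida; p = 10/16 = 0.625.

0.625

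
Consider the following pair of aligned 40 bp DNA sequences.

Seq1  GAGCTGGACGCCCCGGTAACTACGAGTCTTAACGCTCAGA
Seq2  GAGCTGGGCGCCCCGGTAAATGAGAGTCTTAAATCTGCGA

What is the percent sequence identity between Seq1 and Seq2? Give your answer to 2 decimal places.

80.00%

The sequences differ at positions 8 (A/G), 20 (C/A), 22 (A/G), 23 (C/A), 33 (C/A), 34 (G/T), 37 (C/G), 38 (A/C).
32 of the 40 sites match, so the percent identity is 32/40 × 100 = 80.00%.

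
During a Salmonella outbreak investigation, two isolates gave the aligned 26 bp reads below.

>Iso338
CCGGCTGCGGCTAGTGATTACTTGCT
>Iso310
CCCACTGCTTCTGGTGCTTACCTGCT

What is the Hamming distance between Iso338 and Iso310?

7

Mismatches occur at site 3 (G→C), site 4 (G→A), site 9 (G→T), site 10 (G→T), site 13 (A→G), site 17 (A→C), site 22 (T→C).
That gives 7 mismatches out of 26 aligned sites, so the Hamming distance is 7.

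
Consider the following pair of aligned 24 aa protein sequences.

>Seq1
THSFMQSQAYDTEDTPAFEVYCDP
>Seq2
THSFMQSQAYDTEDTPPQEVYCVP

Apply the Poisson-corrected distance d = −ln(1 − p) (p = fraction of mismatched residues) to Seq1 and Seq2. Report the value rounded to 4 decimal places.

Differing sites — 17:A/P; 18:F/Q; 23:D/V.
p = 3/24 = 0.125000.
d = −ln(1 − 0.125000) = −ln(0.875000) = 0.1335.

0.1335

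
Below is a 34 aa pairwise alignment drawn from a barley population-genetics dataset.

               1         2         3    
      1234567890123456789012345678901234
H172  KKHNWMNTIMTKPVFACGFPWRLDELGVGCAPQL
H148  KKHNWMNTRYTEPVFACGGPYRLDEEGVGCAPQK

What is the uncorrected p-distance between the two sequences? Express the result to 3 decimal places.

0.206

Mismatches occur at site 9 (I/R), site 10 (M/Y), site 12 (K/E), site 19 (F/G), site 21 (W/Y), site 26 (L/E), site 34 (L/K).
There are 7 differences over 34 sites, so p = 7/34 = 0.206.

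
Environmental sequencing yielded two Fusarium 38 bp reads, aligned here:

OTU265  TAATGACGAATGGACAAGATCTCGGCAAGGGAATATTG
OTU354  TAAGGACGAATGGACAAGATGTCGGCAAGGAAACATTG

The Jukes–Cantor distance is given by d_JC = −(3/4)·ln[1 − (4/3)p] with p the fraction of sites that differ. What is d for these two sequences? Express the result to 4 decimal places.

0.1134

Mismatches occur at site 4 (T/G), site 21 (C/G), site 31 (G/A), site 34 (T/C).
p = 4/38 = 0.105263.
d = −0.75 · ln(1 − (4/3)·0.105263) = −0.75 · ln(0.859649) = −0.75 · (-0.151231) = 0.1134.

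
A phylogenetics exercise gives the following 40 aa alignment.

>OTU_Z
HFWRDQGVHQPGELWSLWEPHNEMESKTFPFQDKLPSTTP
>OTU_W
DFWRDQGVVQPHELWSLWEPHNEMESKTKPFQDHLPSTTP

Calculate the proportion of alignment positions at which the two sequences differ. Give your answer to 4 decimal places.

0.1250

Mismatches occur at site 1 (H→D), site 9 (H→V), site 12 (G→H), site 29 (F→K), site 34 (K→H).
There are 5 differences over 40 sites, so p = 5/40 = 0.1250.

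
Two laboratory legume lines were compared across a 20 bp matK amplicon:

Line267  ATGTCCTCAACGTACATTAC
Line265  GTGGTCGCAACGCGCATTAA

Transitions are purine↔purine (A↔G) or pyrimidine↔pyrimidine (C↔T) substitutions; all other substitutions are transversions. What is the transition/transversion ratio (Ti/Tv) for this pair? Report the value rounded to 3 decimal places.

The sequences differ at positions 1 (A/G, transition), 4 (T/G, transversion), 5 (C/T, transition), 7 (T/G, transversion), 13 (T/C, transition), 14 (A/G, transition), 20 (C/A, transversion).
Of the 7 differences, 4 transitions and 3 transversions, so Ti/Tv = 4/3 = 1.333.

1.333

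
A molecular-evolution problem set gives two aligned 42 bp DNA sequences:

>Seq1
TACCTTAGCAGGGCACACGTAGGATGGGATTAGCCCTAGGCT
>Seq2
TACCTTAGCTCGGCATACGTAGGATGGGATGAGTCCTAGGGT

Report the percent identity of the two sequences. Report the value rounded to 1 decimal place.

Differing sites — 10:A/T; 11:G/C; 16:C/T; 31:T/G; 34:C/T; 41:C/G.
36 of the 42 sites match, so the percent identity is 36/42 × 100 = 85.7%.

85.7%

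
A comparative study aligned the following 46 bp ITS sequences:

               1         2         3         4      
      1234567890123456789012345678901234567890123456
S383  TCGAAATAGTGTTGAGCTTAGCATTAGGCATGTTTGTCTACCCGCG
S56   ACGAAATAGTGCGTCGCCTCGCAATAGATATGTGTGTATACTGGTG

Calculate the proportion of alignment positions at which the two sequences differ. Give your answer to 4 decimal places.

0.3261

Differing sites — 1:T/A; 12:T/C; 13:T/G; 14:G/T; 15:A/C; 18:T/C; 20:A/C; 24:T/A; 28:G/A; 29:C/T; 34:T/G; 38:C/A; 42:C/T; 43:C/G; 45:C/T.
There are 15 differences over 46 sites, so p = 15/46 = 0.3261.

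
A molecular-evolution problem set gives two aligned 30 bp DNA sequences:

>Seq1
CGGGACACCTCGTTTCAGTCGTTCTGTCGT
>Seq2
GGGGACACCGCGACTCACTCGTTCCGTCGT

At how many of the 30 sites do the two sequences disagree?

6

Differing sites — 1:C/G; 10:T/G; 13:T/A; 14:T/C; 18:G/C; 25:T/C.
That gives 6 mismatches out of 30 aligned sites, so the Hamming distance is 6.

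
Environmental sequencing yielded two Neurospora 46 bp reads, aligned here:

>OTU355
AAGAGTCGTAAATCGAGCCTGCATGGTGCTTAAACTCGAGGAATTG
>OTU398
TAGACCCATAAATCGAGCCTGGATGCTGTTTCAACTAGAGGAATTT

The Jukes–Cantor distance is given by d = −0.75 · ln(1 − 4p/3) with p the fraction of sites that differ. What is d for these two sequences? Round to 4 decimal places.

Mismatches occur at site 1 (A↔T), site 5 (G↔C), site 6 (T↔C), site 8 (G↔A), site 22 (C↔G), site 26 (G↔C), site 29 (C↔T), site 32 (A↔C), site 37 (C↔A), site 46 (G↔T).
p = 10/46 = 0.217391.
d = −0.75 · ln(1 − (4/3)·0.217391) = −0.75 · ln(0.710145) = −0.75 · (-0.342286) = 0.2567.

0.2567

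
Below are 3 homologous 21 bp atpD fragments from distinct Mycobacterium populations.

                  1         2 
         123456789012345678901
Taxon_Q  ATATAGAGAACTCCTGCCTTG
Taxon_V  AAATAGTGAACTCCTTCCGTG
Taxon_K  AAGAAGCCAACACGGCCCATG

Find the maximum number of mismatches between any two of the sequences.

Pairwise Hamming distances:
  Taxon_Q vs Taxon_V: 4
  Taxon_Q vs Taxon_K: 10
  Taxon_V vs Taxon_K: 9
The largest is 10, between Taxon_Q and Taxon_K.

10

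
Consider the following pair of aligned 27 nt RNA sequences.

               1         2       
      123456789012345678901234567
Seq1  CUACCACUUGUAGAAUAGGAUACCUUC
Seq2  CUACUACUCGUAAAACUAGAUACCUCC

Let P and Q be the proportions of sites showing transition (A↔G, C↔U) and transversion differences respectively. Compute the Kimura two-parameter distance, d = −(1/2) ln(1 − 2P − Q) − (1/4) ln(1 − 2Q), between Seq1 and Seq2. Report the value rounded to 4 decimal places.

Differing sites — 5:C/U (Ti); 9:U/C (Ti); 13:G/A (Ti); 16:U/C (Ti); 17:A/U (Tv); 18:G/A (Ti); 26:U/C (Ti).
Of the 7 differences, 6 transitions and 1 transversion over 27 sites: P = 6/27 = 0.222222, Q = 1/27 = 0.037037.
d = −0.5·ln(0.518519) − 0.25·ln(0.925926) = −0.5·(-0.656779) − 0.25·(-0.076961) = 0.3476.

0.3476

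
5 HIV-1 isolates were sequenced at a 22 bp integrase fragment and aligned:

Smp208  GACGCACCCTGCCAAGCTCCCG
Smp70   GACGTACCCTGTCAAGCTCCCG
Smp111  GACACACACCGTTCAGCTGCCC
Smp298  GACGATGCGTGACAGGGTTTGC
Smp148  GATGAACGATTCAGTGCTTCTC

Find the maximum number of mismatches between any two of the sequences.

15

Pairwise Hamming distances:
  Smp208 vs Smp70: 2
  Smp208 vs Smp111: 8
  Smp208 vs Smp298: 11
  Smp208 vs Smp148: 11
  Smp70 vs Smp111: 8
  Smp70 vs Smp298: 11
  Smp70 vs Smp148: 12
  Smp111 vs Smp298: 15
  Smp111 vs Smp148: 13
  Smp298 vs Smp148: 13
The largest is 15, between Smp111 and Smp298.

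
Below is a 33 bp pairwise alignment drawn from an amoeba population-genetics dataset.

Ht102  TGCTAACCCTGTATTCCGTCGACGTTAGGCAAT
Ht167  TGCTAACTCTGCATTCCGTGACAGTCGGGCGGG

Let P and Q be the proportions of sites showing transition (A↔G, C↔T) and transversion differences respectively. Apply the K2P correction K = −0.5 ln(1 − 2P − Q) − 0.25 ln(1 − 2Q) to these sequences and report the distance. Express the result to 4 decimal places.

0.4636

Differing sites — 8:C/T (Ti); 12:T/C (Ti); 20:C/G (Tv); 21:G/A (Ti); 22:A/C (Tv); 23:C/A (Tv); 26:T/C (Ti); 27:A/G (Ti); 31:A/G (Ti); 32:A/G (Ti); 33:T/G (Tv).
Of the 11 differences, 7 transitions and 4 transversions over 33 sites: P = 7/33 = 0.212121, Q = 4/33 = 0.121212.
d = −0.5·ln(0.454546) − 0.25·ln(0.757576) = −0.5·(-0.788456) − 0.25·(-0.277631) = 0.4636.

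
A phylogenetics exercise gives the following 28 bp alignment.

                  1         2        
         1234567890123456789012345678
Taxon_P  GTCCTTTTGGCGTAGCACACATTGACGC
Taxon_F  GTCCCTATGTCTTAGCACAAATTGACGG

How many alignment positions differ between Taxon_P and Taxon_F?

The sequences differ at positions 5 (T/C), 7 (T/A), 10 (G/T), 12 (G/T), 20 (C/A), 28 (C/G).
That gives 6 mismatches out of 28 aligned sites, so the Hamming distance is 6.

6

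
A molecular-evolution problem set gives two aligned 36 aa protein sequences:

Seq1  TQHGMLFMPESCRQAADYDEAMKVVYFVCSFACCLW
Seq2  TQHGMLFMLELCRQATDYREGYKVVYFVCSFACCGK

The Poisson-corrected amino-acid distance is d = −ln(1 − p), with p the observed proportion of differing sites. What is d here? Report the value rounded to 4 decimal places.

Mismatches occur at site 9 (P↔L), site 11 (S↔L), site 16 (A↔T), site 19 (D↔R), site 21 (A↔G), site 22 (M↔Y), site 35 (L↔G), site 36 (W↔K).
p = 8/36 = 0.222222.
d = −ln(1 − 0.222222) = −ln(0.777778) = 0.2513.

0.2513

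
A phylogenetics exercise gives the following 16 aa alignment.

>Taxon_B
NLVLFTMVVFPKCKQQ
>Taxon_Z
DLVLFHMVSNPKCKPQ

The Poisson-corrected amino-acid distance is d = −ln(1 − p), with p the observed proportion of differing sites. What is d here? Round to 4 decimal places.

Mismatches occur at site 1 (N/D), site 6 (T/H), site 9 (V/S), site 10 (F/N), site 15 (Q/P).
p = 5/16 = 0.312500.
d = −ln(1 − 0.312500) = −ln(0.687500) = 0.3747.

0.3747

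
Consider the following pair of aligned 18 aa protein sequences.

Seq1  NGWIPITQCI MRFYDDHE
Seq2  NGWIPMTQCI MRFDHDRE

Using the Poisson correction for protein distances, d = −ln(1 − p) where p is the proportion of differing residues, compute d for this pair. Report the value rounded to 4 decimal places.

0.2513

Differing sites — 6:I/M; 14:Y/D; 15:D/H; 17:H/R.
p = 4/18 = 0.222222.
d = −ln(1 − 0.222222) = −ln(0.777778) = 0.2513.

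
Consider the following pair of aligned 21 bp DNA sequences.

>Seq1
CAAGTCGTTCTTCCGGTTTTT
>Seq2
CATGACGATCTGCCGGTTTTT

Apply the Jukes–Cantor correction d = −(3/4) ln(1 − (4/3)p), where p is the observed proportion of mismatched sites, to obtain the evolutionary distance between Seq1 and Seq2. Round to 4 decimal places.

0.2197

The sequences differ at positions 3 (A/T), 5 (T/A), 8 (T/A), 12 (T/G).
p = 4/21 = 0.190476.
d = −0.75 · ln(1 − (4/3)·0.190476) = −0.75 · ln(0.746032) = −0.75 · (-0.292987) = 0.2197.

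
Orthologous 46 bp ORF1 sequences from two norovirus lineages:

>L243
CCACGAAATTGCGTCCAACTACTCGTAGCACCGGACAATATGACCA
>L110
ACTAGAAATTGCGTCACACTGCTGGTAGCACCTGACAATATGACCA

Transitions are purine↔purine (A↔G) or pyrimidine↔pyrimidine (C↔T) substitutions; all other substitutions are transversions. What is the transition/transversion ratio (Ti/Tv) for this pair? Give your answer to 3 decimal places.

0.143

Mismatches occur at site 1 (C/A, transversion), site 3 (A/T, transversion), site 4 (C/A, transversion), site 16 (C/A, transversion), site 17 (A/C, transversion), site 21 (A/G, transition), site 24 (C/G, transversion), site 33 (G/T, transversion).
Of the 8 differences, 1 transition and 7 transversions, so Ti/Tv = 1/7 = 0.143.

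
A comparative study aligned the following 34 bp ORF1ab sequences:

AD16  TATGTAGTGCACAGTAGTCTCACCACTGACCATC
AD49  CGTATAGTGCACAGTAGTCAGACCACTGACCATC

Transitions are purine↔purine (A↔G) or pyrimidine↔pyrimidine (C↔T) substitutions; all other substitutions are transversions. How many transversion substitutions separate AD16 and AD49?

Differing sites — 1:T/C (Ti); 2:A/G (Ti); 4:G/A (Ti); 20:T/A (Tv); 21:C/G (Tv).
Of the 5 differences, 3 transitions and 2 transversions, so the answer is 2.

2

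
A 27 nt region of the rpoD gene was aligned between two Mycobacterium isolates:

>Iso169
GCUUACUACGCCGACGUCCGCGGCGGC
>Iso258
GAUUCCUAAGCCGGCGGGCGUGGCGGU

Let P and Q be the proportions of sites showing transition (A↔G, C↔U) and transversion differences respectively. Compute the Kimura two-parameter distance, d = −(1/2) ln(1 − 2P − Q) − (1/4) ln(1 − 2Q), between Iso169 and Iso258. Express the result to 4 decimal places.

Mismatches occur at site 2 (C→A, transversion), site 5 (A→C, transversion), site 9 (C→A, transversion), site 14 (A→G, transition), site 17 (U→G, transversion), site 18 (C→G, transversion), site 21 (C→U, transition), site 27 (C→U, transition).
Of the 8 differences, 3 transitions and 5 transversions over 27 sites: P = 3/27 = 0.111111, Q = 5/27 = 0.185185.
d = −0.5·ln(0.592593) − 0.25·ln(0.629630) = −0.5·(-0.523247) − 0.25·(-0.462623) = 0.3773.

0.3773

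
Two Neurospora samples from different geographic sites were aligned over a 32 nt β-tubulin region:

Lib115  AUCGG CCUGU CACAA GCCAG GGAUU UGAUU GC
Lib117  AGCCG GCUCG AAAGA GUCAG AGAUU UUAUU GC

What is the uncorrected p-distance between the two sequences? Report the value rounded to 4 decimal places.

The sequences differ at positions 2 (U/G), 4 (G/C), 6 (C/G), 9 (G/C), 10 (U/G), 11 (C/A), 13 (C/A), 14 (A/G), 17 (C/U), 21 (G/A), 27 (G/U).
There are 11 differences over 32 sites, so p = 11/32 = 0.3438.

0.3438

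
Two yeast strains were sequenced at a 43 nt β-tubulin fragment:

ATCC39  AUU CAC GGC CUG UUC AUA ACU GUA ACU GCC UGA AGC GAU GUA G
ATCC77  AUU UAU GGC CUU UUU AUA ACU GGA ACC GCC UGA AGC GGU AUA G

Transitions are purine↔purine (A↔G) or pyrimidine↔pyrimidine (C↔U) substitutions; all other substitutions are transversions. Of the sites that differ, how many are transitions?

The sequences differ at positions 4 (C/U, transition), 6 (C/U, transition), 12 (G/U, transversion), 15 (C/U, transition), 23 (U/G, transversion), 27 (U/C, transition), 38 (A/G, transition), 40 (G/A, transition).
Of the 8 differences, 6 transitions and 2 transversions, so the answer is 6.

6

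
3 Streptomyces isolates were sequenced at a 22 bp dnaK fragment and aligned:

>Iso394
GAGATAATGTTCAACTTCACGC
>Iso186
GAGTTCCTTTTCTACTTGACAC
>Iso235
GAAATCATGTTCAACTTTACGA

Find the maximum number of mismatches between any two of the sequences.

8

Pairwise Hamming distances:
  Iso394 vs Iso186: 7
  Iso394 vs Iso235: 4
  Iso186 vs Iso235: 8
The largest is 8, between Iso186 and Iso235.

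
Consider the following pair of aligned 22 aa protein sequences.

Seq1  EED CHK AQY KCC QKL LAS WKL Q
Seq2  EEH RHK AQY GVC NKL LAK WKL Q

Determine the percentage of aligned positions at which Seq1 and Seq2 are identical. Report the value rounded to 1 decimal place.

Mismatches occur at site 3 (D→H), site 4 (C→R), site 10 (K→G), site 11 (C→V), site 13 (Q→N), site 18 (S→K).
16 of the 22 sites match, so the percent identity is 16/22 × 100 = 72.7%.

72.7%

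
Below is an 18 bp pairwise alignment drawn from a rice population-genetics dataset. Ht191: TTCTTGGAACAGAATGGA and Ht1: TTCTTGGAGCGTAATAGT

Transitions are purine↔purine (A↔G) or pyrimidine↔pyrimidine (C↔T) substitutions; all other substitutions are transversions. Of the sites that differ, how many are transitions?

3

The sequences differ at positions 9 (A/G, transition), 11 (A/G, transition), 12 (G/T, transversion), 16 (G/A, transition), 18 (A/T, transversion).
Of the 5 differences, 3 transitions and 2 transversions, so the answer is 3.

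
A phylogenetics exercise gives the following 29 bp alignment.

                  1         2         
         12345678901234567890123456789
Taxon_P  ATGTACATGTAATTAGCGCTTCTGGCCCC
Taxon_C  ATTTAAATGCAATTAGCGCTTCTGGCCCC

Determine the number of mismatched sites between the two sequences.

Differing sites — 3:G/T; 6:C/A; 10:T/C.
That gives 3 mismatches out of 29 aligned sites, so the Hamming distance is 3.

3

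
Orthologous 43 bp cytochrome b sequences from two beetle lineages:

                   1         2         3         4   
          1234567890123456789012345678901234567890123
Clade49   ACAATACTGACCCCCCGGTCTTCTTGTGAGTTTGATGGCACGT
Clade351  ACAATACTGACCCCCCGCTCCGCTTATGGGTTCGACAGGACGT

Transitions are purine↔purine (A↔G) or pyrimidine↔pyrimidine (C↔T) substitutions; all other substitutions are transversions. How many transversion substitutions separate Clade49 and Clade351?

Differing sites — 18:G/C (Tv); 21:T/C (Ti); 22:T/G (Tv); 26:G/A (Ti); 29:A/G (Ti); 33:T/C (Ti); 36:T/C (Ti); 37:G/A (Ti); 39:C/G (Tv).
Of the 9 differences, 6 transitions and 3 transversions, so the answer is 3.

3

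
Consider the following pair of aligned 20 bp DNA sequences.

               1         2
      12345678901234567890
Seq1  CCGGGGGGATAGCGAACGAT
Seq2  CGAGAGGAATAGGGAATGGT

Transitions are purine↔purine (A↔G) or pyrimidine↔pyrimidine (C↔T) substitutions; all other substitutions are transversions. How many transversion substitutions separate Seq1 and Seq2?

Mismatches occur at site 2 (C/G, transversion), site 3 (G/A, transition), site 5 (G/A, transition), site 8 (G/A, transition), site 13 (C/G, transversion), site 17 (C/T, transition), site 19 (A/G, transition).
Of the 7 differences, 5 transitions and 2 transversions, so the answer is 2.

2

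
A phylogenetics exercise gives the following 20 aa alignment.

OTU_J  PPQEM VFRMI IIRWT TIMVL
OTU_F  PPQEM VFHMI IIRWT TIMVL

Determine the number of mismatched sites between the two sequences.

1

Differing sites — 8:R/H.
That gives 1 mismatch out of 20 aligned sites, so the Hamming distance is 1.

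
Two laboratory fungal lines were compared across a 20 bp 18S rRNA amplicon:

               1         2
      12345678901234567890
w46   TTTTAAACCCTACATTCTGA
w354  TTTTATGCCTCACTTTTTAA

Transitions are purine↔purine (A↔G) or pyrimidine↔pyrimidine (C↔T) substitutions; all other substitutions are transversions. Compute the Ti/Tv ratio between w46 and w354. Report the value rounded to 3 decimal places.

Mismatches occur at site 6 (A↔T, transversion), site 7 (A↔G, transition), site 10 (C↔T, transition), site 11 (T↔C, transition), site 14 (A↔T, transversion), site 17 (C↔T, transition), site 19 (G↔A, transition).
Of the 7 differences, 5 transitions and 2 transversions, so Ti/Tv = 5/2 = 2.500.

2.500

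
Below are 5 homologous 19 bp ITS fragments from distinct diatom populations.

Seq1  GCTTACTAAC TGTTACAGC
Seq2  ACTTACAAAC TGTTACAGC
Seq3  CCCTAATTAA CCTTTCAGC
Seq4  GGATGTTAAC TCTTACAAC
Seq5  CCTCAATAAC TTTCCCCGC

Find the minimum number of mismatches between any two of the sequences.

Pairwise Hamming distances:
  Seq1 vs Seq2: 2
  Seq1 vs Seq3: 8
  Seq1 vs Seq4: 6
  Seq1 vs Seq5: 7
  Seq2 vs Seq3: 9
  Seq2 vs Seq4: 8
  Seq2 vs Seq5: 8
  Seq3 vs Seq4: 10
  Seq3 vs Seq5: 9
  Seq4 vs Seq5: 11
The smallest is 2, between Seq1 and Seq2.

2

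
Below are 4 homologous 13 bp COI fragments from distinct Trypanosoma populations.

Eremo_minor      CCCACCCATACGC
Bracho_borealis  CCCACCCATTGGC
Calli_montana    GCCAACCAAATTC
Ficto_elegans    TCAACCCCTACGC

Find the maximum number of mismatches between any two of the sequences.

Pairwise Hamming distances:
  Eremo_minor vs Bracho_borealis: 2
  Eremo_minor vs Calli_montana: 5
  Eremo_minor vs Ficto_elegans: 3
  Bracho_borealis vs Calli_montana: 6
  Bracho_borealis vs Ficto_elegans: 5
  Calli_montana vs Ficto_elegans: 7
The largest is 7, between Calli_montana and Ficto_elegans.

7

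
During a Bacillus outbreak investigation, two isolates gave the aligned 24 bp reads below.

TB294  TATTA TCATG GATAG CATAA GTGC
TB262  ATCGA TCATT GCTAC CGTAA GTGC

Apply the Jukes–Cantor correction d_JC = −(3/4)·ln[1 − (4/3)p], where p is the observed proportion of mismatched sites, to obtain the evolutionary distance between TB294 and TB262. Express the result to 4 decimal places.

0.4408

Differing sites — 1:T/A; 2:A/T; 3:T/C; 4:T/G; 10:G/T; 12:A/C; 15:G/C; 17:A/G.
p = 8/24 = 0.333333.
d = −0.75 · ln(1 − (4/3)·0.333333) = −0.75 · ln(0.555556) = −0.75 · (-0.587786) = 0.4408.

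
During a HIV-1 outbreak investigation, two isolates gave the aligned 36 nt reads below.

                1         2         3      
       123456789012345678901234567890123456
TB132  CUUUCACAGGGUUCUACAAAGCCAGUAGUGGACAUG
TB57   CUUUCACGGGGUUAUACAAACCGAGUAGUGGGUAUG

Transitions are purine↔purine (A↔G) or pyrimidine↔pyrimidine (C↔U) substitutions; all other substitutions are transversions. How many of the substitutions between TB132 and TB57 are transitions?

3

Differing sites — 8:A/G (Ti); 14:C/A (Tv); 21:G/C (Tv); 23:C/G (Tv); 32:A/G (Ti); 33:C/U (Ti).
Of the 6 differences, 3 transitions and 3 transversions, so the answer is 3.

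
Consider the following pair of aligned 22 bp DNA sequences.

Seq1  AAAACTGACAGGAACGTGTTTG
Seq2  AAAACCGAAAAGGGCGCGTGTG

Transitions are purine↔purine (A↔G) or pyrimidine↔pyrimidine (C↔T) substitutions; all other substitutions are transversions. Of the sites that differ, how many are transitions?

5

The sequences differ at positions 6 (T/C, transition), 9 (C/A, transversion), 11 (G/A, transition), 13 (A/G, transition), 14 (A/G, transition), 17 (T/C, transition), 20 (T/G, transversion).
Of the 7 differences, 5 transitions and 2 transversions, so the answer is 5.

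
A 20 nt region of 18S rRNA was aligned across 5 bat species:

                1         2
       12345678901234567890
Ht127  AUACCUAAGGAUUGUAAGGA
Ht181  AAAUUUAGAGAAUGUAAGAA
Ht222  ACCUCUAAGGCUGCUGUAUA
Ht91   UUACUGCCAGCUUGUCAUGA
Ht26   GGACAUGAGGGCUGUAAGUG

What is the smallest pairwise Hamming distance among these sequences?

7

Pairwise Hamming distances:
  Ht127 vs Ht181: 7
  Ht127 vs Ht222: 10
  Ht127 vs Ht91: 9
  Ht127 vs Ht26: 8
  Ht181 vs Ht222: 13
  Ht181 vs Ht91: 11
  Ht181 vs Ht26: 11
  Ht222 vs Ht91: 15
  Ht222 vs Ht26: 14
  Ht91 vs Ht26: 13
The smallest is 7, between Ht127 and Ht181.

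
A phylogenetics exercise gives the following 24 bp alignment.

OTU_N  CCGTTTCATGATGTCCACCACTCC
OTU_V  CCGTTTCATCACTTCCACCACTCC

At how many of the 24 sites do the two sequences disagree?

3

The sequences differ at positions 10 (G/C), 12 (T/C), 13 (G/T).
That gives 3 mismatches out of 24 aligned sites, so the Hamming distance is 3.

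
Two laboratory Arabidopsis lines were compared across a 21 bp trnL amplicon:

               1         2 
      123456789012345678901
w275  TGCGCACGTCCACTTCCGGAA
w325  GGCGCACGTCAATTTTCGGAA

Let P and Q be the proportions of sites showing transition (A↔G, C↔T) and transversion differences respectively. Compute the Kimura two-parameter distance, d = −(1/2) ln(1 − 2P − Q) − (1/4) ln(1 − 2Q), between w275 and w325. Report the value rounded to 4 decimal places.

0.2211

Differing sites — 1:T/G (Tv); 11:C/A (Tv); 13:C/T (Ti); 16:C/T (Ti).
Of the 4 differences, 2 transitions and 2 transversions over 21 sites: P = 2/21 = 0.095238, Q = 2/21 = 0.095238.
d = −0.5·ln(0.714286) − 0.25·ln(0.809524) = −0.5·(-0.336472) − 0.25·(-0.211309) = 0.2211.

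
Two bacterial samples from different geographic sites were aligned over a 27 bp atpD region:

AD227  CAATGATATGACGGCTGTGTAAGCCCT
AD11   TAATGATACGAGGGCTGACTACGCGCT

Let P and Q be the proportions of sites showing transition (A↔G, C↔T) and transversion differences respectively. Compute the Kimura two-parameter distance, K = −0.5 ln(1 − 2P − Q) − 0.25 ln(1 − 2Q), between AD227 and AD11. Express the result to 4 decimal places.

Differing sites — 1:C/T (Ti); 9:T/C (Ti); 12:C/G (Tv); 18:T/A (Tv); 19:G/C (Tv); 22:A/C (Tv); 25:C/G (Tv).
Of the 7 differences, 2 transitions and 5 transversions over 27 sites: P = 2/27 = 0.074074, Q = 5/27 = 0.185185.
d = −0.5·ln(0.666667) − 0.25·ln(0.629630) = −0.5·(-0.405465) − 0.25·(-0.462623) = 0.3184.

0.3184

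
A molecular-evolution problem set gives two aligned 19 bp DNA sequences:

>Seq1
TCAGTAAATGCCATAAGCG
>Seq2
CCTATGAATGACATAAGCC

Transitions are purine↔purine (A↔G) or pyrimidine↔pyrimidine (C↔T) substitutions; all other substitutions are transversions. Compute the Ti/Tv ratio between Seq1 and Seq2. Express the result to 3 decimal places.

The sequences differ at positions 1 (T/C, transition), 3 (A/T, transversion), 4 (G/A, transition), 6 (A/G, transition), 11 (C/A, transversion), 19 (G/C, transversion).
Of the 6 differences, 3 transitions and 3 transversions, so Ti/Tv = 3/3 = 1.000.

1.000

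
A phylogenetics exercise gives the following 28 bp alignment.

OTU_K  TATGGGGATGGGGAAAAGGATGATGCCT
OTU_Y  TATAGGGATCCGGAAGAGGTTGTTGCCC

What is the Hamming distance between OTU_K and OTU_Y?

Differing sites — 4:G/A; 10:G/C; 11:G/C; 16:A/G; 20:A/T; 23:A/T; 28:T/C.
That gives 7 mismatches out of 28 aligned sites, so the Hamming distance is 7.

7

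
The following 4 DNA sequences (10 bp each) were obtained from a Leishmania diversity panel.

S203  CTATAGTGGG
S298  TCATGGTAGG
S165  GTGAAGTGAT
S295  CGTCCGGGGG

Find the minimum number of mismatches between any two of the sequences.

4

Pairwise Hamming distances:
  S203 vs S298: 4
  S203 vs S165: 5
  S203 vs S295: 5
  S298 vs S165: 8
  S298 vs S295: 7
  S165 vs S295: 8
The smallest is 4, between S203 and S298.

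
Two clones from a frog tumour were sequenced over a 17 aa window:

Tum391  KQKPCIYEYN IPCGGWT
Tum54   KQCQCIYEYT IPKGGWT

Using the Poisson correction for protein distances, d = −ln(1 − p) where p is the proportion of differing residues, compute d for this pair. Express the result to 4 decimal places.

The sequences differ at positions 3 (K/C), 4 (P/Q), 10 (N/T), 13 (C/K).
p = 4/17 = 0.235294.
d = −ln(1 − 0.235294) = −ln(0.764706) = 0.2683.

0.2683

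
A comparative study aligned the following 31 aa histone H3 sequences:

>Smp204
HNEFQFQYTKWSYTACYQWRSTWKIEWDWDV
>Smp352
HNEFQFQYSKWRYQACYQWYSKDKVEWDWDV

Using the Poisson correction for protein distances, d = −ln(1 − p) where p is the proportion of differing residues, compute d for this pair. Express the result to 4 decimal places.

0.2559

Mismatches occur at site 9 (T↔S), site 12 (S↔R), site 14 (T↔Q), site 20 (R↔Y), site 22 (T↔K), site 23 (W↔D), site 25 (I↔V).
p = 7/31 = 0.225806.
d = −ln(1 − 0.225806) = −ln(0.774194) = 0.2559.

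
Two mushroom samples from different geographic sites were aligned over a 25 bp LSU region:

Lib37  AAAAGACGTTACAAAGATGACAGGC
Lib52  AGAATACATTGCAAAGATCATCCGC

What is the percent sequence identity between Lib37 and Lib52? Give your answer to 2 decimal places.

68.00%

Mismatches occur at site 2 (A↔G), site 5 (G↔T), site 8 (G↔A), site 11 (A↔G), site 19 (G↔C), site 21 (C↔T), site 22 (A↔C), site 23 (G↔C).
17 of the 25 sites match, so the percent identity is 17/25 × 100 = 68.00%.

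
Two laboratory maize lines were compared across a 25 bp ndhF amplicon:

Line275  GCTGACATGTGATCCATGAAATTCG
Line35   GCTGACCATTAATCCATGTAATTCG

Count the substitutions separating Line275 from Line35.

The sequences differ at positions 7 (A/C), 8 (T/A), 9 (G/T), 11 (G/A), 19 (A/T).
That gives 5 mismatches out of 25 aligned sites, so the Hamming distance is 5.

5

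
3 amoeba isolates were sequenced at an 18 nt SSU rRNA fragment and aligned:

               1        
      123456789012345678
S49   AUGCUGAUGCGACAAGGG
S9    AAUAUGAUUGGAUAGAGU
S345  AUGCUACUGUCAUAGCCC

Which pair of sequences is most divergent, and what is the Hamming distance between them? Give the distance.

Pairwise Hamming distances:
  S49 vs S9: 9
  S49 vs S345: 9
  S9 vs S345: 11
The largest is 11, between S9 and S345.

11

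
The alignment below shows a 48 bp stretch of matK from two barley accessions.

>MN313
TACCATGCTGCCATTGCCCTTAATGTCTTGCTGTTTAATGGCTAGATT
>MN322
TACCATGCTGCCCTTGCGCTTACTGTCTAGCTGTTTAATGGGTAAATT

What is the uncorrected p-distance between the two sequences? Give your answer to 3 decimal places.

Differing sites — 13:A/C; 18:C/G; 23:A/C; 29:T/A; 42:C/G; 45:G/A.
There are 6 differences over 48 sites, so p = 6/48 = 0.125.

0.125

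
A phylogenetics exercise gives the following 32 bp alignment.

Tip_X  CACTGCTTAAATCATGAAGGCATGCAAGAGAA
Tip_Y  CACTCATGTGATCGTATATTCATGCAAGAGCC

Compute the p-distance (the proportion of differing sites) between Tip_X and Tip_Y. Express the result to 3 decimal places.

Mismatches occur at site 5 (G→C), site 6 (C→A), site 8 (T→G), site 9 (A→T), site 10 (A→G), site 14 (A→G), site 16 (G→A), site 17 (A→T), site 19 (G→T), site 20 (G→T), site 31 (A→C), site 32 (A→C).
There are 12 differences over 32 sites, so p = 12/32 = 0.375.

0.375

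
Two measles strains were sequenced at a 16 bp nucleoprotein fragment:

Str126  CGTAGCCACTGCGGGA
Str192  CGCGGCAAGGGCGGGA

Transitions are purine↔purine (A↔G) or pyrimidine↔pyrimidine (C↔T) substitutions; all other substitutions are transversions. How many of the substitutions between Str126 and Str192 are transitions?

2

Mismatches occur at site 3 (T/C, transition), site 4 (A/G, transition), site 7 (C/A, transversion), site 9 (C/G, transversion), site 10 (T/G, transversion).
Of the 5 differences, 2 transitions and 3 transversions, so the answer is 2.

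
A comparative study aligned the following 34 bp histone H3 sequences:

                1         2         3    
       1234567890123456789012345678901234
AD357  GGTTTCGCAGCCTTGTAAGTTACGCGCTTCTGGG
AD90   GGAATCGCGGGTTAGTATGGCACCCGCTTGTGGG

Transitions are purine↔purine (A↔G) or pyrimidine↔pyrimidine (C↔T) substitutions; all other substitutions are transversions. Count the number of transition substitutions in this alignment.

3

Differing sites — 3:T/A (Tv); 4:T/A (Tv); 9:A/G (Ti); 11:C/G (Tv); 12:C/T (Ti); 14:T/A (Tv); 18:A/T (Tv); 20:T/G (Tv); 21:T/C (Ti); 24:G/C (Tv); 30:C/G (Tv).
Of the 11 differences, 3 transitions and 8 transversions, so the answer is 3.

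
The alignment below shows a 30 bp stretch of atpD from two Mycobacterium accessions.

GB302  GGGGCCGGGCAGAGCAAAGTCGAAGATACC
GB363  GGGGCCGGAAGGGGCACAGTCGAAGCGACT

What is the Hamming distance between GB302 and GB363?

8

Differing sites — 9:G/A; 10:C/A; 11:A/G; 13:A/G; 17:A/C; 26:A/C; 27:T/G; 30:C/T.
That gives 8 mismatches out of 30 aligned sites, so the Hamming distance is 8.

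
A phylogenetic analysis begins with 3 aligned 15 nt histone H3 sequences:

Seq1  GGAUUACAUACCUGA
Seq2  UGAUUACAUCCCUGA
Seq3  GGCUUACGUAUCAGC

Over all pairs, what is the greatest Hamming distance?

7

Pairwise Hamming distances:
  Seq1 vs Seq2: 2
  Seq1 vs Seq3: 5
  Seq2 vs Seq3: 7
The largest is 7, between Seq2 and Seq3.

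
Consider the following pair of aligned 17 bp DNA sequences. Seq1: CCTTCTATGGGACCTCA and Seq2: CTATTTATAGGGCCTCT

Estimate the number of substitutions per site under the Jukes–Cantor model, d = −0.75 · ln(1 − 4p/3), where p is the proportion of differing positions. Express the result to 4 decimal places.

The sequences differ at positions 2 (C/T), 3 (T/A), 5 (C/T), 9 (G/A), 12 (A/G), 17 (A/T).
p = 6/17 = 0.352941.
d = −0.75 · ln(1 − (4/3)·0.352941) = −0.75 · ln(0.529412) = −0.75 · (-0.635988) = 0.4770.

0.4770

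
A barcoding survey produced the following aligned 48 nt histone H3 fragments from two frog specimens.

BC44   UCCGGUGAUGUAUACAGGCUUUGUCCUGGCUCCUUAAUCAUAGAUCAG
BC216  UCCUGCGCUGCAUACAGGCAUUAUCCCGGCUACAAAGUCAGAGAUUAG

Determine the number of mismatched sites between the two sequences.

Differing sites — 4:G/U; 6:U/C; 8:A/C; 11:U/C; 20:U/A; 23:G/A; 27:U/C; 32:C/A; 34:U/A; 35:U/A; 37:A/G; 41:U/G; 46:C/U.
That gives 13 mismatches out of 48 aligned sites, so the Hamming distance is 13.

13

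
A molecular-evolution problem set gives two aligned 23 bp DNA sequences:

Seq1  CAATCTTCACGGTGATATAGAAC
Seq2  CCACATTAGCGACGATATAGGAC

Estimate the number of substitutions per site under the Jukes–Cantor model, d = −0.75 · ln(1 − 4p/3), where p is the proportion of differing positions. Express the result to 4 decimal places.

0.4674

The sequences differ at positions 2 (A/C), 4 (T/C), 5 (C/A), 8 (C/A), 9 (A/G), 12 (G/A), 13 (T/C), 21 (A/G).
p = 8/23 = 0.347826.
d = −0.75 · ln(1 − (4/3)·0.347826) = −0.75 · ln(0.536232) = −0.75 · (-0.623188) = 0.4674.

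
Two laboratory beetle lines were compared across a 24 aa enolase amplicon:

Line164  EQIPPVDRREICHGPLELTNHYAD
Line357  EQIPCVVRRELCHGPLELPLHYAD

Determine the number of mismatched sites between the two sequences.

5

Differing sites — 5:P/C; 7:D/V; 11:I/L; 19:T/P; 20:N/L.
That gives 5 mismatches out of 24 aligned sites, so the Hamming distance is 5.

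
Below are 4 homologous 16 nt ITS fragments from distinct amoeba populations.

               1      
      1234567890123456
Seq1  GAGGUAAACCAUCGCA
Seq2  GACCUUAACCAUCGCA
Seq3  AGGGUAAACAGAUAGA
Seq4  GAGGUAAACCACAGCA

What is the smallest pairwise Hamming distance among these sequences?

Pairwise Hamming distances:
  Seq1 vs Seq2: 3
  Seq1 vs Seq3: 8
  Seq1 vs Seq4: 2
  Seq2 vs Seq3: 11
  Seq2 vs Seq4: 5
  Seq3 vs Seq4: 8
The smallest is 2, between Seq1 and Seq4.

2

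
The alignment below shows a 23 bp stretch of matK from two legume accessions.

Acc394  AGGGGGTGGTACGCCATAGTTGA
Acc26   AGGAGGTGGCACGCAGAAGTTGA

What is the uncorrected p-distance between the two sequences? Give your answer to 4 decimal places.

The sequences differ at positions 4 (G/A), 10 (T/C), 15 (C/A), 16 (A/G), 17 (T/A).
There are 5 differences over 23 sites, so p = 5/23 = 0.2174.

0.2174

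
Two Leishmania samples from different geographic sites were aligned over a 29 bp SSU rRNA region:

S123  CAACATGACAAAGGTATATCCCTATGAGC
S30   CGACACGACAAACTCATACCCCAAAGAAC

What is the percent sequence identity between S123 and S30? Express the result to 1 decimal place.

69.0%

The sequences differ at positions 2 (A/G), 6 (T/C), 13 (G/C), 14 (G/T), 15 (T/C), 19 (T/C), 23 (T/A), 25 (T/A), 28 (G/A).
20 of the 29 sites match, so the percent identity is 20/29 × 100 = 69.0%.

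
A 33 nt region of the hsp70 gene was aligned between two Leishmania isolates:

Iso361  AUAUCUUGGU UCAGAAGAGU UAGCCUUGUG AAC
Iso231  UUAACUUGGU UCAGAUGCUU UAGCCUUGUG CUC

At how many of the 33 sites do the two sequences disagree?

Mismatches occur at site 1 (A↔U), site 4 (U↔A), site 16 (A↔U), site 18 (A↔C), site 19 (G↔U), site 31 (A↔C), site 32 (A↔U).
That gives 7 mismatches out of 33 aligned sites, so the Hamming distance is 7.

7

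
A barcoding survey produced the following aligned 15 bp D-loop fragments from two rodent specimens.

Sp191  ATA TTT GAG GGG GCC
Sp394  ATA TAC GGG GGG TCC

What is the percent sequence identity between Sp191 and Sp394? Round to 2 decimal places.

73.33%

Mismatches occur at site 5 (T→A), site 6 (T→C), site 8 (A→G), site 13 (G→T).
11 of the 15 sites match, so the percent identity is 11/15 × 100 = 73.33%.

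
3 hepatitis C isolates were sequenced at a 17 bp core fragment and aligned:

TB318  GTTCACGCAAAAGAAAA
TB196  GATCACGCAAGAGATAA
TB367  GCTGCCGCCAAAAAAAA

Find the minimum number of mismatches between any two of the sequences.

Pairwise Hamming distances:
  TB318 vs TB196: 3
  TB318 vs TB367: 5
  TB196 vs TB367: 7
The smallest is 3, between TB318 and TB196.

3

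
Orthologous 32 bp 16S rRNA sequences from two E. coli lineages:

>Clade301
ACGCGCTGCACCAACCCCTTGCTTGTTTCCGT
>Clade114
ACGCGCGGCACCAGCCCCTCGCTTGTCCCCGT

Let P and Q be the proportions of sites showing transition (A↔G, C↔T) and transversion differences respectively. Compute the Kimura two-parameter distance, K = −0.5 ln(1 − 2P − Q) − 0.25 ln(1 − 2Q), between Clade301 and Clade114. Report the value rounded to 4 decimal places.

0.1813

Differing sites — 7:T/G (Tv); 14:A/G (Ti); 20:T/C (Ti); 27:T/C (Ti); 28:T/C (Ti).
Of the 5 differences, 4 transitions and 1 transversion over 32 sites: P = 4/32 = 0.125000, Q = 1/32 = 0.031250.
d = −0.5·ln(0.718750) − 0.25·ln(0.937500) = −0.5·(-0.330242) − 0.25·(-0.064539) = 0.1813.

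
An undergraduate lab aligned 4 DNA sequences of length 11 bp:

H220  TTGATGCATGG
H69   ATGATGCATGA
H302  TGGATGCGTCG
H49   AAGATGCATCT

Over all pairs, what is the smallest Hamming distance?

Pairwise Hamming distances:
  H220 vs H69: 2
  H220 vs H302: 3
  H220 vs H49: 4
  H69 vs H302: 5
  H69 vs H49: 3
  H302 vs H49: 4
The smallest is 2, between H220 and H69.

2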